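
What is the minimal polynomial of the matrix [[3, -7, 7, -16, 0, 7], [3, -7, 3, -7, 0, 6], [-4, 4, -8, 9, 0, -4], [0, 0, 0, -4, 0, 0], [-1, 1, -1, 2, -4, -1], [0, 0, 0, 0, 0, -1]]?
m_A(x) = (x + 1)(x + 4)^2

The characteristic polynomial factors as (x + 1)(x + 4)^5. The minimal polynomial is ∏(x - λ)^{k_λ} where k_λ is the size of the largest Jordan block at λ.

For λ = -4: rank(A + 4I) = 3, and the largest Jordan block has size 2 (the smallest k with rank((A + 4I)^k) = rank((A + 4I)^(k+1))).
For λ = -1: rank(A + I) = 5, and the largest Jordan block has size 1 (the smallest k with rank((A + I)^k) = rank((A + I)^(k+1))).

So m_A(x) = (x + 1)(x + 4)^2.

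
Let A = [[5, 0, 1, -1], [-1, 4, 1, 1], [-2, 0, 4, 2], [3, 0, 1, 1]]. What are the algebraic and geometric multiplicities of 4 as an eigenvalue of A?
algebraic multiplicity 3, geometric multiplicity 2

The characteristic polynomial is (x - 4)^3(x - 2), so the factor x - 4 appears with exponent 3: the algebraic multiplicity is 3.

rank(A - 4I) = 2, so the eigenspace has dimension 4 - 2 = 2: the geometric multiplicity is 2.

Since 2 < 3, A is not diagonalizable.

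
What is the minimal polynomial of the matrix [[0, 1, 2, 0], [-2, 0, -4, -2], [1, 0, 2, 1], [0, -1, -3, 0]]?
m_A(x) = x^2(x - 1)^2

The characteristic polynomial factors as x^2(x - 1)^2. The minimal polynomial is ∏(x - λ)^{k_λ} where k_λ is the size of the largest Jordan block at λ.

For λ = 0: rank(A) = 3, and the largest Jordan block has size 2 (the smallest k with rank(A^k) = rank(A^(k+1))).
For λ = 1: rank(A - I) = 3, and the largest Jordan block has size 2 (the smallest k with rank((A - I)^k) = rank((A - I)^(k+1))).

So m_A(x) = x^2(x - 1)^2.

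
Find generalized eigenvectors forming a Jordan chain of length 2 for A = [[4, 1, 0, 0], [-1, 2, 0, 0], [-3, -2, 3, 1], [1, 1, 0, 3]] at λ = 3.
v_1 = [[0, 1, 0, 0]]^T, v_2 = [[1, -1, -2, 1]]^T

We seek v_1 ∈ ker((A - 3I)^2) \ ker(A - 3I), then set v_{i+1} = (A - 3I) v_i.

One such chain is v_1 = [[0, 1, 0, 0]]^T, v_2 = [[1, -1, -2, 1]]^T. Check: (A - 3I) v_2 = [[0, 0, 0, 0]]^T = 0.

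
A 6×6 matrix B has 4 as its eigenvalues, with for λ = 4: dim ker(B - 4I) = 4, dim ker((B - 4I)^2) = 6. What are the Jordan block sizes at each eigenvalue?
λ = 4: successive nullity increments [4, 2] count blocks of size ≥ k; block sizes are [2, 2, 1, 1].

Jordan blocks: (4, 2), (4, 2), (4, 1), (4, 1)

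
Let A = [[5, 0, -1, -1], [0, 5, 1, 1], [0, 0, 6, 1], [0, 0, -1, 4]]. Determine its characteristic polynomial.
xI - A = [[x - 5, 0, 1, 1], [0, x - 5, -1, -1], [0, 0, x - 6, -1], [0, 0, 1, x - 4]].

Expanding det(xI - A) along the first row:
det(xI - A) = + (x - 5)·det([[x - 5, -1, -1], [0, x - 6, -1], [0, 1, x - 4]]) - (0)·det([[0, -1, -1], [0, x - 6, -1], [0, 1, x - 4]]) + (1)·det([[0, x - 5, -1], [0, 0, -1], [0, 0, x - 4]]) - (1)·det([[0, x - 5, -1], [0, 0, x - 6], [0, 0, 1]]).

Evaluating gives χ_A(x) = x^4 - 20x^3 + 150x^2 - 500x + 625 = (x - 5)^4.

χ_A(x) = (x - 5)^4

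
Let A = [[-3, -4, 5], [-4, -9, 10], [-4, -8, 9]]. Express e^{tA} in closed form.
e^{tA} = [[(1 - 2*t)*e^{-t}, -4*t*e^{-t}, 5*t*e^{-t}], [-4*t*e^{-t}, (1 - 8*t)*e^{-t}, 10*t*e^{-t}], [-4*t*e^{-t}, -8*t*e^{-t}, (10*t + 1)*e^{-t}]]

A has Jordan form J = [[-1, 1, 0], [0, -1, 0], [0, 0, -1]] with A = PJP^{-1}, so e^{tA} = P e^{tJ} P^{-1}.

For a Jordan block J_k(λ), e^{tJ_k(λ)} = e^{λt} · (I + tN + t^2 N^2/2! + ... + t^{k-1} N^{k-1}/(k-1)!) where N is the nilpotent superdiagonal part.

Assembling the blocks and conjugating back gives the entries of e^{tA} as shown above.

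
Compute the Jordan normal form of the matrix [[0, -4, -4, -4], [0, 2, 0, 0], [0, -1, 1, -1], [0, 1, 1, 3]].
The characteristic polynomial is det(xI - A) = x(x - 2)^3, so the eigenvalues are 0 (algebraic multiplicity 1), 2 (algebraic multiplicity 3).

For λ = 0: algebraic multiplicity 1 gives one 1×1 block.

For λ = 2: rank(A - 2I) = 2, rank((A - 2I)^2) = 1. The eigenspace has dimension 4 - 2 = 2, so there are 2 Jordan blocks; the rank sequence gives block sizes [2, 1].

Assembling the blocks gives the Jordan form J above.

J = [[0, 0, 0, 0], [0, 2, 1, 0], [0, 0, 2, 0], [0, 0, 0, 2]]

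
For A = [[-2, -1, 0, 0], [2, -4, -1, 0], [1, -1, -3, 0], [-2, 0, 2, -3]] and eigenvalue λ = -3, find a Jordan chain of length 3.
We seek v_1 ∈ ker((A + 3I)^3) \ ker((A + 3I)^2), then set v_{i+1} = (A + 3I) v_i.

One such chain is v_1 = [[1, 1, 0, -3]]^T, v_2 = [[0, 1, 0, -2]]^T, v_3 = [[-1, -1, -1, 0]]^T. Check: (A + 3I) v_3 = [[0, 0, 0, 0]]^T = 0.

v_1 = [[1, 1, 0, -3]]^T, v_2 = [[0, 1, 0, -2]]^T, v_3 = [[-1, -1, -1, 0]]^T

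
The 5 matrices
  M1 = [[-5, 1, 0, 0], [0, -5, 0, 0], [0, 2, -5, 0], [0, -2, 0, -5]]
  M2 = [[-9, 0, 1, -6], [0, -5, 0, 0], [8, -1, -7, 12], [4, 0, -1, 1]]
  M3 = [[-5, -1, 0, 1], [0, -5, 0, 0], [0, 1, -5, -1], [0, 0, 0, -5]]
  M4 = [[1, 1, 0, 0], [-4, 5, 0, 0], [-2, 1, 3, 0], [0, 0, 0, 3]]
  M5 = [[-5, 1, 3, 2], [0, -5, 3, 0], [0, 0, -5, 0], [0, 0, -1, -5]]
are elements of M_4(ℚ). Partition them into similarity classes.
Characteristic polynomials: χ_{M1} = (x + 5)^4, χ_{M2} = (x + 5)^4, χ_{M3} = (x + 5)^4, χ_{M4} = (x - 3)^4, χ_{M5} = (x + 5)^4.

{M1, M3}: invariant factors x + 5, x + 5, (x + 5)^2.

{M2, M5}: invariant factors x + 5, (x + 5)^3.

{M4}: invariant factors x - 3, x - 3, (x - 3)^2.

Matrices are similar if and only if their invariant-factor lists agree; the partition into similarity classes is {M1, M3}, {M2, M5}, {M4}.

3 classes: {M1, M3}, {M2, M5}, {M4}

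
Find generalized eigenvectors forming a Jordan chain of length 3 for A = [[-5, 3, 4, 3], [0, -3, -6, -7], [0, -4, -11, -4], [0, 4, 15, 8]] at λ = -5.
We seek v_1 ∈ ker((A + 5I)^3) \ ker((A + 5I)^2), then set v_{i+1} = (A + 5I) v_i.

One such chain is v_1 = [[0, 0, 1, -1]]^T, v_2 = [[1, 1, -2, 2]]^T, v_3 = [[1, 0, 0, 0]]^T. Check: (A + 5I) v_3 = [[0, 0, 0, 0]]^T = 0.

v_1 = [[0, 0, 1, -1]]^T, v_2 = [[1, 1, -2, 2]]^T, v_3 = [[1, 0, 0, 0]]^T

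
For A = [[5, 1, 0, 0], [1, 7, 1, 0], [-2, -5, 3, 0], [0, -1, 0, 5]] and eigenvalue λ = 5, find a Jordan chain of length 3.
v_1 = [[-2, 0, 3, 2]]^T, v_2 = [[0, 1, -2, 0]]^T, v_3 = [[1, 0, -1, -1]]^T

We seek v_1 ∈ ker((A - 5I)^3) \ ker((A - 5I)^2), then set v_{i+1} = (A - 5I) v_i.

One such chain is v_1 = [[-2, 0, 3, 2]]^T, v_2 = [[0, 1, -2, 0]]^T, v_3 = [[1, 0, -1, -1]]^T. Check: (A - 5I) v_3 = [[0, 0, 0, 0]]^T = 0.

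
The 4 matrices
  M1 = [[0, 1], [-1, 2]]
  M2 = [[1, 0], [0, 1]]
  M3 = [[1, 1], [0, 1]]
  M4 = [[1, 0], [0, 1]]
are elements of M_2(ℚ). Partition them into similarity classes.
Characteristic polynomials: χ_{M1} = (x - 1)^2, χ_{M2} = (x - 1)^2, χ_{M3} = (x - 1)^2, χ_{M4} = (x - 1)^2.

{M1, M3}: invariant factors (x - 1)^2.

{M2, M4}: invariant factors x - 1, x - 1.

Matrices are similar if and only if their invariant-factor lists agree; the partition into similarity classes is {M1, M3}, {M2, M4}.

2 classes: {M1, M3}, {M2, M4}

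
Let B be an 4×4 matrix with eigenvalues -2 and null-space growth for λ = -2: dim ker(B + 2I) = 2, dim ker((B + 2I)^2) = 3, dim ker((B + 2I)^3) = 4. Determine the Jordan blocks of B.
Jordan blocks: (-2, 3), (-2, 1)

λ = -2: successive nullity increments [2, 1, 1] count blocks of size ≥ k; block sizes are [3, 1].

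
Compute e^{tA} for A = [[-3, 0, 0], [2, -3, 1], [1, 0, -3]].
e^{tA} = [[e^{-3*t}, 0, 0], [t*(t + 4)*e^{-3*t}/2, e^{-3*t}, t*e^{-3*t}], [t*e^{-3*t}, 0, e^{-3*t}]]

A has Jordan form J = [[-3, 1, 0], [0, -3, 1], [0, 0, -3]] with A = PJP^{-1}, so e^{tA} = P e^{tJ} P^{-1}.

For a Jordan block J_k(λ), e^{tJ_k(λ)} = e^{λt} · (I + tN + t^2 N^2/2! + ... + t^{k-1} N^{k-1}/(k-1)!) where N is the nilpotent superdiagonal part.

Assembling the blocks and conjugating back gives the entries of e^{tA} as shown above.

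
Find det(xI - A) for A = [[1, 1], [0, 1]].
xI - A = [[x - 1, -1], [0, x - 1]].

Expanding det(xI - A) along the first row:
det(xI - A) = + (x - 1)·det([[x - 1]]) - (-1)·det([[0]]).

Evaluating gives χ_A(x) = x^2 - 2x + 1 = (x - 1)^2.

χ_A(x) = (x - 1)^2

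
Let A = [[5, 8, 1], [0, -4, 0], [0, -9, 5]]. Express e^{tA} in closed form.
e^{tA} = [[e^{5*t}, ((1 - t)*e^{9*t} - 1)*e^{-4*t}, t*e^{5*t}], [0, e^{-4*t}, 0], [0, (1 - e^{9*t})*e^{-4*t}, e^{5*t}]]

A has Jordan form J = [[-4, 0, 0], [0, 5, 1], [0, 0, 5]] with A = PJP^{-1}, so e^{tA} = P e^{tJ} P^{-1}.

For a Jordan block J_k(λ), e^{tJ_k(λ)} = e^{λt} · (I + tN + t^2 N^2/2! + ... + t^{k-1} N^{k-1}/(k-1)!) where N is the nilpotent superdiagonal part.

Assembling the blocks and conjugating back gives the entries of e^{tA} as shown above.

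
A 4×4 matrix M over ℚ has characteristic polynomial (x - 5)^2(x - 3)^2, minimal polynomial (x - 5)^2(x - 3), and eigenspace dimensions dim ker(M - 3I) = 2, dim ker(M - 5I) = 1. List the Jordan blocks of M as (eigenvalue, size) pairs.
Jordan blocks: (3, 1), (3, 1), (5, 2)

λ = 3: algebraic multiplicity 2 (exponent in χ_M), largest block size 1 (exponent in m_M), 2 blocks (geometric multiplicity). These force block sizes [1, 1].
λ = 5: algebraic multiplicity 2 (exponent in χ_M), largest block size 2 (exponent in m_M), 1 block (geometric multiplicity). This forces block sizes [2].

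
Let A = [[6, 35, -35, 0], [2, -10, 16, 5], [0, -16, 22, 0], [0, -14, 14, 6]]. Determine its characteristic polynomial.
χ_A(x) = (x - 6)^4

xI - A = [[x - 6, -35, 35, 0], [-2, x + 10, -16, -5], [0, 16, x - 22, 0], [0, 14, -14, x - 6]].

Expanding det(xI - A) along the first row:
det(xI - A) = + (x - 6)·det([[x + 10, -16, -5], [16, x - 22, 0], [14, -14, x - 6]]) - (-35)·det([[-2, -16, -5], [0, x - 22, 0], [0, -14, x - 6]]) + (35)·det([[-2, x + 10, -5], [0, 16, 0], [0, 14, x - 6]]) - (0)·det([[-2, x + 10, -16], [0, 16, x - 22], [0, 14, -14]]).

Evaluating gives χ_A(x) = x^4 - 24x^3 + 216x^2 - 864x + 1296 = (x - 6)^4.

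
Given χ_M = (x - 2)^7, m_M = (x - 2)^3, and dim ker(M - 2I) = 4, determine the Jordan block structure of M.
λ = 2: algebraic multiplicity 7 (exponent in χ_M), largest block size 3 (exponent in m_M), 4 blocks (geometric multiplicity). These force block sizes [3, 2, 1, 1].

Jordan blocks: (2, 3), (2, 2), (2, 1), (2, 1)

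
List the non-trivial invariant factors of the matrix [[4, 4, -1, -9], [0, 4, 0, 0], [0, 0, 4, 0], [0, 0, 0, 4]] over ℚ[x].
x - 4, x - 4, (x - 4)^2

The Jordan structure of A has elementary divisors (x - 4)^2, (x - 4), (x - 4). Arranging the block sizes at each eigenvalue in decreasing order and taking row products gives the invariant factors.

Invariant factors (smallest first, each dividing the next): x - 4, x - 4, (x - 4)^2.

Check: the last factor (x - 4)^2 is the minimal polynomial, and the product (x - 4)^4 is the characteristic polynomial.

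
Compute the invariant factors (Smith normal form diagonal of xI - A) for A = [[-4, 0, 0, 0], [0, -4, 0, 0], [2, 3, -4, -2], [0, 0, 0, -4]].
The Jordan structure of A has elementary divisors (x + 4)^2, (x + 4), (x + 4). Arranging the block sizes at each eigenvalue in decreasing order and taking row products gives the invariant factors.

Invariant factors (smallest first, each dividing the next): x + 4, x + 4, (x + 4)^2.

Check: the last factor (x + 4)^2 is the minimal polynomial, and the product (x + 4)^4 is the characteristic polynomial.

x + 4, x + 4, (x + 4)^2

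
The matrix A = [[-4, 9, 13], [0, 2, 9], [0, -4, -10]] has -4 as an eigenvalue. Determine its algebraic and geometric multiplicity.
The characteristic polynomial is (x + 4)^3, so the factor x + 4 appears with exponent 3: the algebraic multiplicity is 3.

rank(A + 4I) = 2, so the eigenspace has dimension 3 - 2 = 1: the geometric multiplicity is 1.

Since 1 < 3, A is not diagonalizable.

algebraic multiplicity 3, geometric multiplicity 1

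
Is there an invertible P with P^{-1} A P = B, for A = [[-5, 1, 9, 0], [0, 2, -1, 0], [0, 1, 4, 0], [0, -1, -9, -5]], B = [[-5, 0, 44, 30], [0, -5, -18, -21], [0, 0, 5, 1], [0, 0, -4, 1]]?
Two matrices over a field are similar if and only if they have the same invariant factors.

Both A and B have characteristic polynomial (x - 3)^2(x + 5)^2 and minimal polynomial (x - 3)^2(x + 5). Computing further, both have invariant factors x + 5, (x - 3)^2(x + 5). Hence A and B are similar.

Yes.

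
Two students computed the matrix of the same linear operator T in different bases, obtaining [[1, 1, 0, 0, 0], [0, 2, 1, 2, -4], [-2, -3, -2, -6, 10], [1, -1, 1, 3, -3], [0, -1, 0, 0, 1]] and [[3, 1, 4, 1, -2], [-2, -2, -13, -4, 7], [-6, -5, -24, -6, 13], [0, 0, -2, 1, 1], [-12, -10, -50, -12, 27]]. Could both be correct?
Yes.

Two matrices over a field are similar if and only if they have the same invariant factors.

Both A and B have characteristic polynomial (x - 1)^5 and minimal polynomial (x - 1)^3. Computing further, both have invariant factors (x - 1)^2, (x - 1)^3. Hence A and B are similar.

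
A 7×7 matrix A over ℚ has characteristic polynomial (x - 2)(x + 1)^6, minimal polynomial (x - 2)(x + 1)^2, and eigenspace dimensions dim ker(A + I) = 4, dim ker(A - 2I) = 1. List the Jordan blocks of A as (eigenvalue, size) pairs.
Jordan blocks: (-1, 2), (-1, 2), (-1, 1), (-1, 1), (2, 1)

λ = -1: algebraic multiplicity 6 (exponent in χ_A), largest block size 2 (exponent in m_A), 4 blocks (geometric multiplicity). These force block sizes [2, 2, 1, 1].
λ = 2: algebraic multiplicity 1 (exponent in χ_A), largest block size 1 (exponent in m_A), 1 block (geometric multiplicity). This forces block sizes [1].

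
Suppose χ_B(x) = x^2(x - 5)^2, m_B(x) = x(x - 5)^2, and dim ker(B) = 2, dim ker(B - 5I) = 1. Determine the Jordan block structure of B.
λ = 0: algebraic multiplicity 2 (exponent in χ_B), largest block size 1 (exponent in m_B), 2 blocks (geometric multiplicity). These force block sizes [1, 1].
λ = 5: algebraic multiplicity 2 (exponent in χ_B), largest block size 2 (exponent in m_B), 1 block (geometric multiplicity). This forces block sizes [2].

Jordan blocks: (0, 1), (0, 1), (5, 2)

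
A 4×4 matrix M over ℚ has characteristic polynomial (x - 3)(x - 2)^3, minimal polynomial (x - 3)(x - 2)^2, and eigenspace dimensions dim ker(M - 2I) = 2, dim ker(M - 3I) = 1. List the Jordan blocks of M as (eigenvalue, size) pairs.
Jordan blocks: (2, 2), (2, 1), (3, 1)

λ = 2: algebraic multiplicity 3 (exponent in χ_M), largest block size 2 (exponent in m_M), 2 blocks (geometric multiplicity). These force block sizes [2, 1].
λ = 3: algebraic multiplicity 1 (exponent in χ_M), largest block size 1 (exponent in m_M), 1 block (geometric multiplicity). This forces block sizes [1].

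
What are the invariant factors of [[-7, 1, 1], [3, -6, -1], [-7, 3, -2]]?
(x + 5)^3

The Jordan structure of A has elementary divisors (x + 5)^3. Arranging the block sizes at each eigenvalue in decreasing order and taking row products gives the invariant factors.

Invariant factors (smallest first, each dividing the next): (x + 5)^3.

Check: the last factor (x + 5)^3 is the minimal polynomial, and the product (x + 5)^3 is the characteristic polynomial.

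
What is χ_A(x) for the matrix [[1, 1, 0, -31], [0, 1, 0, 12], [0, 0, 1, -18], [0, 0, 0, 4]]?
xI - A = [[x - 1, -1, 0, 31], [0, x - 1, 0, -12], [0, 0, x - 1, 18], [0, 0, 0, x - 4]].

Expanding det(xI - A) along the first row:
det(xI - A) = + (x - 1)·det([[x - 1, 0, -12], [0, x - 1, 18], [0, 0, x - 4]]) - (-1)·det([[0, 0, -12], [0, x - 1, 18], [0, 0, x - 4]]) + (0)·det([[0, x - 1, -12], [0, 0, 18], [0, 0, x - 4]]) - (31)·det([[0, x - 1, 0], [0, 0, x - 1], [0, 0, 0]]).

Evaluating gives χ_A(x) = x^4 - 7x^3 + 15x^2 - 13x + 4 = (x - 4)(x - 1)^3.

χ_A(x) = (x - 4)(x - 1)^3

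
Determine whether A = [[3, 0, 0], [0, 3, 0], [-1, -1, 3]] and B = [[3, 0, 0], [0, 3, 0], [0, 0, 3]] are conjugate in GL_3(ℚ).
No.

Both have characteristic polynomial (x - 3)^3, but the minimal polynomial of A is (x - 3)^2 while the minimal polynomial of B is x - 3. The minimal polynomial is a similarity invariant, so A and B are not similar.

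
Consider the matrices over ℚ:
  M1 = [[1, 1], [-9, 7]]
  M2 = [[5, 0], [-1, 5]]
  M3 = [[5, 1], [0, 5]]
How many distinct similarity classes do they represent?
Characteristic polynomials: χ_{M1} = (x - 4)^2, χ_{M2} = (x - 5)^2, χ_{M3} = (x - 5)^2.

{M1}: invariant factors (x - 4)^2.

{M2, M3}: invariant factors (x - 5)^2.

Matrices are similar if and only if their invariant-factor lists agree; the partition into similarity classes is {M1}, {M2, M3}.

2 classes: {M1}, {M2, M3}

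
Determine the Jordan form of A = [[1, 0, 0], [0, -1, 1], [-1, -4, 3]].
The characteristic polynomial is det(xI - A) = (x - 1)^3, so the eigenvalues are 1 (algebraic multiplicity 3).

For λ = 1: rank(A - I) = 2, rank((A - I)^2) = 1, rank((A - I)^3) = 0. The eigenspace has dimension 3 - 2 = 1, so there is 1 Jordan block; the rank sequence gives block sizes [3].

Assembling the blocks gives the Jordan form J above.

J = [[1, 1, 0], [0, 1, 1], [0, 0, 1]]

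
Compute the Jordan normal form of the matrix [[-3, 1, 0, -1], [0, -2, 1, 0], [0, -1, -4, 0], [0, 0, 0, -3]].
J = [[-3, 1, 0, 0], [0, -3, 1, 0], [0, 0, -3, 0], [0, 0, 0, -3]]

The characteristic polynomial is det(xI - A) = (x + 3)^4, so the eigenvalues are -3 (algebraic multiplicity 4).

For λ = -3: rank(A + 3I) = 2, rank((A + 3I)^2) = 1, rank((A + 3I)^3) = 0. The eigenspace has dimension 4 - 2 = 2, so there are 2 Jordan blocks; the rank sequence gives block sizes [3, 1].

Assembling the blocks gives the Jordan form J above.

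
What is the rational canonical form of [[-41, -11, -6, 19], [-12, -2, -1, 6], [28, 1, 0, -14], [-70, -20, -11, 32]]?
The invariant factors of A (the non-unit diagonal entries of the Smith normal form of xI - A over ℚ[x]) are x + 3, x(x + 3)(x + 5), each dividing the next. The characteristic polynomial is their product, x(x + 3)^2(x + 5).

The rational canonical form is the block-diagonal matrix of companion matrices C(f_i):
R = [[-3, 0, 0, 0], [0, 0, 0, 0], [0, 1, 0, -15], [0, 0, 1, -8]].

R = [[-3, 0, 0, 0], [0, 0, 0, 0], [0, 1, 0, -15], [0, 0, 1, -8]]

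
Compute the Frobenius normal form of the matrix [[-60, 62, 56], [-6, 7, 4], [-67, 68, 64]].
R = [[0, 0, 48], [1, 0, -40], [0, 1, 11]]

The invariant factors of A (the non-unit diagonal entries of the Smith normal form of xI - A over ℚ[x]) are (x - 4)^2(x - 3), each dividing the next. The characteristic polynomial is their product, (x - 4)^2(x - 3).

The rational canonical form is the block-diagonal matrix of companion matrices C(f_i):
R = [[0, 0, 48], [1, 0, -40], [0, 1, 11]].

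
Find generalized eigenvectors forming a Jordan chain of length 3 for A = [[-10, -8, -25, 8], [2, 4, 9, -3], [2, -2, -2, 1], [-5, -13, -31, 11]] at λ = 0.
v_1 = [[0, 1, 0, 1]]^T, v_2 = [[0, 1, -1, -2]]^T, v_3 = [[1, 1, -2, -4]]^T

We seek v_1 ∈ ker(A^3) \ ker(A^2), then set v_{i+1} = A v_i.

One such chain is v_1 = [[0, 1, 0, 1]]^T, v_2 = [[0, 1, -1, -2]]^T, v_3 = [[1, 1, -2, -4]]^T. Check: A v_3 = [[0, 0, 0, 0]]^T = 0.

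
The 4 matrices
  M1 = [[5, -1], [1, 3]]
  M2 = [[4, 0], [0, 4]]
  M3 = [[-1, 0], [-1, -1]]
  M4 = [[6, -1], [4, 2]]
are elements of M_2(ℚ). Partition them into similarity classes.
3 classes: {M1, M4}, {M2}, {M3}

Characteristic polynomials: χ_{M1} = (x - 4)^2, χ_{M2} = (x - 4)^2, χ_{M3} = (x + 1)^2, χ_{M4} = (x - 4)^2.

{M1, M4}: invariant factors (x - 4)^2.

{M2}: invariant factors x - 4, x - 4.

{M3}: invariant factors (x + 1)^2.

Matrices are similar if and only if their invariant-factor lists agree; the partition into similarity classes is {M1, M4}, {M2}, {M3}.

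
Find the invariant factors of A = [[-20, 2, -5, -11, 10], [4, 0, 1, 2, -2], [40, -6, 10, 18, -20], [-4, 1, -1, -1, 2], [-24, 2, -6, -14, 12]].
x, x^3(x - 1)

The Jordan structure of A has elementary divisors x^3, x, (x - 1). Arranging the block sizes at each eigenvalue in decreasing order and taking row products gives the invariant factors.

Invariant factors (smallest first, each dividing the next): x, x^3(x - 1).

Check: the last factor x^3(x - 1) is the minimal polynomial, and the product x^4(x - 1) is the characteristic polynomial.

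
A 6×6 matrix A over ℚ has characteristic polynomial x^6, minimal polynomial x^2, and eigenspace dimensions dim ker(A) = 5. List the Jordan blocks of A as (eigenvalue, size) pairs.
λ = 0: algebraic multiplicity 6 (exponent in χ_A), largest block size 2 (exponent in m_A), 5 blocks (geometric multiplicity). These force block sizes [2, 1, 1, 1, 1].

Jordan blocks: (0, 2), (0, 1), (0, 1), (0, 1), (0, 1)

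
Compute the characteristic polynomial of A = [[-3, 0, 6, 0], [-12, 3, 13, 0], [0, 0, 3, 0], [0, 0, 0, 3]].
χ_A(x) = (x - 3)^3(x + 3)

xI - A = [[x + 3, 0, -6, 0], [12, x - 3, -13, 0], [0, 0, x - 3, 0], [0, 0, 0, x - 3]].

Expanding det(xI - A) along the first row:
det(xI - A) = + (x + 3)·det([[x - 3, -13, 0], [0, x - 3, 0], [0, 0, x - 3]]) - (0)·det([[12, -13, 0], [0, x - 3, 0], [0, 0, x - 3]]) + (-6)·det([[12, x - 3, 0], [0, 0, 0], [0, 0, x - 3]]) - (0)·det([[12, x - 3, -13], [0, 0, x - 3], [0, 0, 0]]).

Evaluating gives χ_A(x) = x^4 - 6x^3 + 54x - 81 = (x - 3)^3(x + 3).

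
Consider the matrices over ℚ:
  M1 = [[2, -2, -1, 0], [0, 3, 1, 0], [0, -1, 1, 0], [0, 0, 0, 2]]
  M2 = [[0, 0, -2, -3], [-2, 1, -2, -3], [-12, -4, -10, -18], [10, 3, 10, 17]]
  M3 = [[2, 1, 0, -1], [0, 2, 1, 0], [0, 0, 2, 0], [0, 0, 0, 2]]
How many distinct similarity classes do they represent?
Characteristic polynomials: χ_{M1} = (x - 2)^4, χ_{M2} = (x - 2)^4, χ_{M3} = (x - 2)^4.

{M1, M2, M3}: invariant factors x - 2, (x - 2)^3.

Matrices are similar if and only if their invariant-factor lists agree; the partition into similarity classes is {M1, M2, M3}.

1 class: {M1, M2, M3}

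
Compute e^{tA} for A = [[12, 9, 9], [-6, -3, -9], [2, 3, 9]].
e^{tA} = [[(6*t + 1)*e^{6*t}, 9*t*e^{6*t}, 9*t*e^{6*t}], [-6*t*e^{6*t}, (1 - 9*t)*e^{6*t}, -9*t*e^{6*t}], [2*t*e^{6*t}, 3*t*e^{6*t}, (3*t + 1)*e^{6*t}]]

A has Jordan form J = [[6, 1, 0], [0, 6, 0], [0, 0, 6]] with A = PJP^{-1}, so e^{tA} = P e^{tJ} P^{-1}.

For a Jordan block J_k(λ), e^{tJ_k(λ)} = e^{λt} · (I + tN + t^2 N^2/2! + ... + t^{k-1} N^{k-1}/(k-1)!) where N is the nilpotent superdiagonal part.

Assembling the blocks and conjugating back gives the entries of e^{tA} as shown above.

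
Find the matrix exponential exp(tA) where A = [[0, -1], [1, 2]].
A has Jordan form J = [[1, 1], [0, 1]] with A = PJP^{-1}, so e^{tA} = P e^{tJ} P^{-1}.

For a Jordan block J_k(λ), e^{tJ_k(λ)} = e^{λt} · (I + tN + t^2 N^2/2! + ... + t^{k-1} N^{k-1}/(k-1)!) where N is the nilpotent superdiagonal part.

Assembling the blocks and conjugating back gives the entries of e^{tA} as shown above.

e^{tA} = [[(1 - t)*e^{t}, -t*e^{t}], [t*e^{t}, (t + 1)*e^{t}]]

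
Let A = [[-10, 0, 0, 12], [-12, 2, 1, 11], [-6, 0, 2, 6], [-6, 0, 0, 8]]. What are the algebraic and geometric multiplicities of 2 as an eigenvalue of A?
algebraic multiplicity 3, geometric multiplicity 2

The characteristic polynomial is (x - 2)^3(x + 4), so the factor x - 2 appears with exponent 3: the algebraic multiplicity is 3.

rank(A - 2I) = 2, so the eigenspace has dimension 4 - 2 = 2: the geometric multiplicity is 2.

Since 2 < 3, A is not diagonalizable.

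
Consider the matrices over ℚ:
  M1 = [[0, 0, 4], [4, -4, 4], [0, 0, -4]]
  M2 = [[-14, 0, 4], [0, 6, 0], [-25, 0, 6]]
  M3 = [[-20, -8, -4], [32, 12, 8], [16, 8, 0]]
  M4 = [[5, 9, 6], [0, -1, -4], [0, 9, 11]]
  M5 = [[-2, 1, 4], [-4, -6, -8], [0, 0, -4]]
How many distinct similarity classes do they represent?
4 classes: {M1, M3}, {M2}, {M4}, {M5}

Characteristic polynomials: χ_{M1} = x(x + 4)^2, χ_{M2} = (x - 6)(x + 4)^2, χ_{M3} = x(x + 4)^2, χ_{M4} = (x - 5)^3, χ_{M5} = (x + 4)^3.

{M1, M3}: invariant factors x + 4, x(x + 4).

{M2}: invariant factors (x - 6)(x + 4)^2.

{M4}: invariant factors x - 5, (x - 5)^2.

{M5}: invariant factors x + 4, (x + 4)^2.

Matrices are similar if and only if their invariant-factor lists agree; the partition into similarity classes is {M1, M3}, {M2}, {M4}, {M5}.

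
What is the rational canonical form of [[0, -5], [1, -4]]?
R = [[0, -5], [1, -4]]

The invariant factors of A (the non-unit diagonal entries of the Smith normal form of xI - A over ℚ[x]) are x^2 + 4x + 5, each dividing the next. The characteristic polynomial is their product, x^2 + 4x + 5.

The rational canonical form is the block-diagonal matrix of companion matrices C(f_i):
R = [[0, -5], [1, -4]].

Note the characteristic polynomial does not split into linear factors over ℚ, so A has no Jordan form over ℚ; the rational canonical form exists over any field.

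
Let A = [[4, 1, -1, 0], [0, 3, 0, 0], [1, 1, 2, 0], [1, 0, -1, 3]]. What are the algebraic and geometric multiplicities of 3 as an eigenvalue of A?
algebraic multiplicity 4, geometric multiplicity 2

The characteristic polynomial is (x - 3)^4, so the factor x - 3 appears with exponent 4: the algebraic multiplicity is 4.

rank(A - 3I) = 2, so the eigenspace has dimension 4 - 2 = 2: the geometric multiplicity is 2.

Since 2 < 4, A is not diagonalizable.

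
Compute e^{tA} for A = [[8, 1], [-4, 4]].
A has Jordan form J = [[6, 1], [0, 6]] with A = PJP^{-1}, so e^{tA} = P e^{tJ} P^{-1}.

For a Jordan block J_k(λ), e^{tJ_k(λ)} = e^{λt} · (I + tN + t^2 N^2/2! + ... + t^{k-1} N^{k-1}/(k-1)!) where N is the nilpotent superdiagonal part.

Assembling the blocks and conjugating back gives the entries of e^{tA} as shown above.

e^{tA} = [[(2*t + 1)*e^{6*t}, t*e^{6*t}], [-4*t*e^{6*t}, (1 - 2*t)*e^{6*t}]]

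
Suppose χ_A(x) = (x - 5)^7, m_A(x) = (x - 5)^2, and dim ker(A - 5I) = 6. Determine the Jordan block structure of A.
λ = 5: algebraic multiplicity 7 (exponent in χ_A), largest block size 2 (exponent in m_A), 6 blocks (geometric multiplicity). These force block sizes [2, 1, 1, 1, 1, 1].

Jordan blocks: (5, 2), (5, 1), (5, 1), (5, 1), (5, 1), (5, 1)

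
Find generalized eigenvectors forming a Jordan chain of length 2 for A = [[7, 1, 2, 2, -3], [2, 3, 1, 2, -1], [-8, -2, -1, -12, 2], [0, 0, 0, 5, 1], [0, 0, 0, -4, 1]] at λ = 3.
v_1 = [[4, 2, -7, 0, 1]]^T, v_2 = [[1, 0, -6, 1, -2]]^T

We seek v_1 ∈ ker((A - 3I)^2) \ ker(A - 3I), then set v_{i+1} = (A - 3I) v_i.

One such chain is v_1 = [[4, 2, -7, 0, 1]]^T, v_2 = [[1, 0, -6, 1, -2]]^T. Check: (A - 3I) v_2 = [[0, 0, 0, 0, 0]]^T = 0.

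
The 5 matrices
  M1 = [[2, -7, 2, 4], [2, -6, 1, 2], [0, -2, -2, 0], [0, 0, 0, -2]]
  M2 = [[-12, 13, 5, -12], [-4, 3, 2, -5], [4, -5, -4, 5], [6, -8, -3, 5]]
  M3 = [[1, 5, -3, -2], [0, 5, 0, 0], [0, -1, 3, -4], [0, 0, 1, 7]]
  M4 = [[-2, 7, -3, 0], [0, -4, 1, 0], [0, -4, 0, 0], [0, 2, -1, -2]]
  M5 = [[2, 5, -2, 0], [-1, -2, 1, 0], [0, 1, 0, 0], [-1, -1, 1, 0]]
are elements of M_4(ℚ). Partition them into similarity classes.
3 classes: {M1, M2, M4}, {M3}, {M5}

Characteristic polynomials: χ_{M1} = (x + 2)^4, χ_{M2} = (x + 2)^4, χ_{M3} = (x - 5)^3(x - 1), χ_{M4} = (x + 2)^4, χ_{M5} = x^4.

{M1, M2, M4}: invariant factors x + 2, (x + 2)^3.

{M3}: invariant factors (x - 5)^3(x - 1).

{M5}: invariant factors x, x^3.

Matrices are similar if and only if their invariant-factor lists agree; the partition into similarity classes is {M1, M2, M4}, {M3}, {M5}.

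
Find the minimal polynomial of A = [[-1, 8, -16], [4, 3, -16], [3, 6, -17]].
The characteristic polynomial factors as (x + 5)^3. The minimal polynomial is ∏(x - λ)^{k_λ} where k_λ is the size of the largest Jordan block at λ.

For λ = -5: rank(A + 5I) = 1, and the largest Jordan block has size 2 (the smallest k with rank((A + 5I)^k) = rank((A + 5I)^(k+1))).

So m_A(x) = (x + 5)^2.

m_A(x) = (x + 5)^2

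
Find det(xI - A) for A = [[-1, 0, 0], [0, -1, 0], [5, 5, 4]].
xI - A = [[x + 1, 0, 0], [0, x + 1, 0], [-5, -5, x - 4]].

Expanding det(xI - A) along the first row:
det(xI - A) = + (x + 1)·det([[x + 1, 0], [-5, x - 4]]) - (0)·det([[0, 0], [-5, x - 4]]) + (0)·det([[0, x + 1], [-5, -5]]).

Evaluating gives χ_A(x) = x^3 - 2x^2 - 7x - 4 = (x - 4)(x + 1)^2.

χ_A(x) = (x - 4)(x + 1)^2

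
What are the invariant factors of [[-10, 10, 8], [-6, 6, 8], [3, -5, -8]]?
x + 4, (x + 4)^2

The Jordan structure of A has elementary divisors (x + 4)^2, (x + 4). Arranging the block sizes at each eigenvalue in decreasing order and taking row products gives the invariant factors.

Invariant factors (smallest first, each dividing the next): x + 4, (x + 4)^2.

Check: the last factor (x + 4)^2 is the minimal polynomial, and the product (x + 4)^3 is the characteristic polynomial.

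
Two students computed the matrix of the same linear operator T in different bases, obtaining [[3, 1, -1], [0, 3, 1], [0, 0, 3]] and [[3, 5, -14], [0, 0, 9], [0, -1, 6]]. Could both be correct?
Yes.

Two matrices over a field are similar if and only if they have the same invariant factors.

Both A and B have characteristic polynomial (x - 3)^3 and minimal polynomial (x - 3)^3. Computing further, both have invariant factors (x - 3)^3. Hence A and B are similar.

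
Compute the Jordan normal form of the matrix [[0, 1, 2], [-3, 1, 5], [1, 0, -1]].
J = [[0, 1, 0], [0, 0, 1], [0, 0, 0]]

The characteristic polynomial is det(xI - A) = x^3, so the eigenvalues are 0 (algebraic multiplicity 3).

For λ = 0: rank(A) = 2, rank(A^2) = 1, rank(A^3) = 0. The eigenspace has dimension 3 - 2 = 1, so there is 1 Jordan block; the rank sequence gives block sizes [3].

Assembling the blocks gives the Jordan form J above.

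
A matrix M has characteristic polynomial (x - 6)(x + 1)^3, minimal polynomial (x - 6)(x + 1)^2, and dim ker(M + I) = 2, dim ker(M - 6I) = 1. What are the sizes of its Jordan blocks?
λ = -1: algebraic multiplicity 3 (exponent in χ_M), largest block size 2 (exponent in m_M), 2 blocks (geometric multiplicity). These force block sizes [2, 1].
λ = 6: algebraic multiplicity 1 (exponent in χ_M), largest block size 1 (exponent in m_M), 1 block (geometric multiplicity). This forces block sizes [1].

Jordan blocks: (-1, 2), (-1, 1), (6, 1)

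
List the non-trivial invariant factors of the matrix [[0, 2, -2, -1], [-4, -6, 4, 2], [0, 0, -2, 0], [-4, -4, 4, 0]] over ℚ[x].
The Jordan structure of A has elementary divisors (x + 2)^2, (x + 2), (x + 2). Arranging the block sizes at each eigenvalue in decreasing order and taking row products gives the invariant factors.

Invariant factors (smallest first, each dividing the next): x + 2, x + 2, (x + 2)^2.

Check: the last factor (x + 2)^2 is the minimal polynomial, and the product (x + 2)^4 is the characteristic polynomial.

x + 2, x + 2, (x + 2)^2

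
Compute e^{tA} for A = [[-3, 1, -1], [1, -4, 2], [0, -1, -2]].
e^{tA} = [[(t^2 + 2)*e^{-3*t}/2, t*e^{-3*t}, t*(t - 2)*e^{-3*t}/2], [t*(2 - t)*e^{-3*t}/2, (1 - t)*e^{-3*t}, t*(4 - t)*e^{-3*t}/2], [-t^2*e^{-3*t}/2, -t*e^{-3*t}, (-t^2/2 + t + 1)*e^{-3*t}]]

A has Jordan form J = [[-3, 1, 0], [0, -3, 1], [0, 0, -3]] with A = PJP^{-1}, so e^{tA} = P e^{tJ} P^{-1}.

For a Jordan block J_k(λ), e^{tJ_k(λ)} = e^{λt} · (I + tN + t^2 N^2/2! + ... + t^{k-1} N^{k-1}/(k-1)!) where N is the nilpotent superdiagonal part.

Assembling the blocks and conjugating back gives the entries of e^{tA} as shown above.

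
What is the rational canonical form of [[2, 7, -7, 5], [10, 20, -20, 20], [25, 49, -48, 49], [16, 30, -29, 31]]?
The invariant factors of A (the non-unit diagonal entries of the Smith normal form of xI - A over ℚ[x]) are (x - 5)(x^3 + 4x + 2), each dividing the next. The characteristic polynomial is their product, (x - 5)(x^3 + 4x + 2).

The rational canonical form is the block-diagonal matrix of companion matrices C(f_i):
R = [[0, 0, 0, 10], [1, 0, 0, 18], [0, 1, 0, -4], [0, 0, 1, 5]].

Note the characteristic polynomial does not split into linear factors over ℚ, so A has no Jordan form over ℚ; the rational canonical form exists over any field.

R = [[0, 0, 0, 10], [1, 0, 0, 18], [0, 1, 0, -4], [0, 0, 1, 5]]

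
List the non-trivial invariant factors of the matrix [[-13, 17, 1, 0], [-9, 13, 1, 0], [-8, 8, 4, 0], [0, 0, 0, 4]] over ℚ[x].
x - 4, (x - 4)^2(x + 4)

The Jordan structure of A has elementary divisors (x + 4), (x - 4)^2, (x - 4). Arranging the block sizes at each eigenvalue in decreasing order and taking row products gives the invariant factors.

Invariant factors (smallest first, each dividing the next): x - 4, (x - 4)^2(x + 4).

Check: the last factor (x - 4)^2(x + 4) is the minimal polynomial, and the product (x - 4)^3(x + 4) is the characteristic polynomial.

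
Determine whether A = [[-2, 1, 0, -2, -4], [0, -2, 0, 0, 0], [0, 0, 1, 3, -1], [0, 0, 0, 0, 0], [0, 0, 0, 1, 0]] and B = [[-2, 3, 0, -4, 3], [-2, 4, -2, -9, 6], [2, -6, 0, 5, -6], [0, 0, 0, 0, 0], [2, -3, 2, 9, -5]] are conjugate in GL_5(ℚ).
No.

Both have characteristic polynomial x^2(x - 1)(x + 2)^2, but the minimal polynomial of A is x^2(x - 1)(x + 2)^2 while the minimal polynomial of B is x^2(x - 1)(x + 2). The minimal polynomial is a similarity invariant, so A and B are not similar.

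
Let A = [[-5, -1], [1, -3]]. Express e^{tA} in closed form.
A has Jordan form J = [[-4, 1], [0, -4]] with A = PJP^{-1}, so e^{tA} = P e^{tJ} P^{-1}.

For a Jordan block J_k(λ), e^{tJ_k(λ)} = e^{λt} · (I + tN + t^2 N^2/2! + ... + t^{k-1} N^{k-1}/(k-1)!) where N is the nilpotent superdiagonal part.

Assembling the blocks and conjugating back gives the entries of e^{tA} as shown above.

e^{tA} = [[(1 - t)*e^{-4*t}, -t*e^{-4*t}], [t*e^{-4*t}, (t + 1)*e^{-4*t}]]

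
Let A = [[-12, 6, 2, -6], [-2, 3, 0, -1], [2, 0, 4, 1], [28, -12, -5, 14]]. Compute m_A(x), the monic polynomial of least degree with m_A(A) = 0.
m_A(x) = x(x - 3)^3

The characteristic polynomial factors as x(x - 3)^3. The minimal polynomial is ∏(x - λ)^{k_λ} where k_λ is the size of the largest Jordan block at λ.

For λ = 0: rank(A) = 3, and the largest Jordan block has size 1 (the smallest k with rank(A^k) = rank(A^(k+1))).
For λ = 3: rank(A - 3I) = 3, and the largest Jordan block has size 3 (the smallest k with rank((A - 3I)^k) = rank((A - 3I)^(k+1))).

So m_A(x) = x(x - 3)^3.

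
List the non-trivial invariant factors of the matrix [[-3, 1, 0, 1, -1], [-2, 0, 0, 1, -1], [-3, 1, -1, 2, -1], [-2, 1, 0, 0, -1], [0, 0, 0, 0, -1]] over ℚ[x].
x + 1, (x + 1)^2, (x + 1)^2

The Jordan structure of A has elementary divisors (x + 1)^2, (x + 1)^2, (x + 1). Arranging the block sizes at each eigenvalue in decreasing order and taking row products gives the invariant factors.

Invariant factors (smallest first, each dividing the next): x + 1, (x + 1)^2, (x + 1)^2.

Check: the last factor (x + 1)^2 is the minimal polynomial, and the product (x + 1)^5 is the characteristic polynomial.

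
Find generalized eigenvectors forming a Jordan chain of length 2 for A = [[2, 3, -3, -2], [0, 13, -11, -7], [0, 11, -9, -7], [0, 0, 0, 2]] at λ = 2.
We seek v_1 ∈ ker((A - 2I)^2) \ ker(A - 2I), then set v_{i+1} = (A - 2I) v_i.

One such chain is v_1 = [[1, 0, -1, 1]]^T, v_2 = [[1, 4, 4, 0]]^T. Check: (A - 2I) v_2 = [[0, 0, 0, 0]]^T = 0.

v_1 = [[1, 0, -1, 1]]^T, v_2 = [[1, 4, 4, 0]]^T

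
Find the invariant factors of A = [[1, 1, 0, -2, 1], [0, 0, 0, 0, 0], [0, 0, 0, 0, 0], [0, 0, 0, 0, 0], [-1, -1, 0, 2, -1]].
x, x, x, x^2

The Jordan structure of A has elementary divisors x^2, x, x, x. Arranging the block sizes at each eigenvalue in decreasing order and taking row products gives the invariant factors.

Invariant factors (smallest first, each dividing the next): x, x, x, x^2.

Check: the last factor x^2 is the minimal polynomial, and the product x^5 is the characteristic polynomial.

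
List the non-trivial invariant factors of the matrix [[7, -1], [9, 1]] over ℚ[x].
(x - 4)^2

The Jordan structure of A has elementary divisors (x - 4)^2. Arranging the block sizes at each eigenvalue in decreasing order and taking row products gives the invariant factors.

Invariant factors (smallest first, each dividing the next): (x - 4)^2.

Check: the last factor (x - 4)^2 is the minimal polynomial, and the product (x - 4)^2 is the characteristic polynomial.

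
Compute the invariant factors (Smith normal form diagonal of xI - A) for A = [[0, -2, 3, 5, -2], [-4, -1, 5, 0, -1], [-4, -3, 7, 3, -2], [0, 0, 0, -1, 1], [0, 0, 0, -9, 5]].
(x - 2)^2, (x - 2)^3

The Jordan structure of A has elementary divisors (x - 2)^3, (x - 2)^2. Arranging the block sizes at each eigenvalue in decreasing order and taking row products gives the invariant factors.

Invariant factors (smallest first, each dividing the next): (x - 2)^2, (x - 2)^3.

Check: the last factor (x - 2)^3 is the minimal polynomial, and the product (x - 2)^5 is the characteristic polynomial.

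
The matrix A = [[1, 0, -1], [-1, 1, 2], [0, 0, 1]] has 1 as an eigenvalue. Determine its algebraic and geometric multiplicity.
The characteristic polynomial is (x - 1)^3, so the factor x - 1 appears with exponent 3: the algebraic multiplicity is 3.

rank(A - I) = 2, so the eigenspace has dimension 3 - 2 = 1: the geometric multiplicity is 1.

Since 1 < 3, A is not diagonalizable.

algebraic multiplicity 3, geometric multiplicity 1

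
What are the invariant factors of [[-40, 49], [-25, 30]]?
(x + 5)^2

The Jordan structure of A has elementary divisors (x + 5)^2. Arranging the block sizes at each eigenvalue in decreasing order and taking row products gives the invariant factors.

Invariant factors (smallest first, each dividing the next): (x + 5)^2.

Check: the last factor (x + 5)^2 is the minimal polynomial, and the product (x + 5)^2 is the characteristic polynomial.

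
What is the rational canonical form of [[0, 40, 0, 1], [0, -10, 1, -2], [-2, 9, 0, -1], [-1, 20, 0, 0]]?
R = [[0, 0, 0, 9], [1, 0, 0, -30], [0, 1, 0, -32], [0, 0, 1, -10]]

The invariant factors of A (the non-unit diagonal entries of the Smith normal form of xI - A over ℚ[x]) are (x + 3)^2(x^2 + 4x - 1), each dividing the next. The characteristic polynomial is their product, (x + 3)^2(x^2 + 4x - 1).

The rational canonical form is the block-diagonal matrix of companion matrices C(f_i):
R = [[0, 0, 0, 9], [1, 0, 0, -30], [0, 1, 0, -32], [0, 0, 1, -10]].

Note the characteristic polynomial does not split into linear factors over ℚ, so A has no Jordan form over ℚ; the rational canonical form exists over any field.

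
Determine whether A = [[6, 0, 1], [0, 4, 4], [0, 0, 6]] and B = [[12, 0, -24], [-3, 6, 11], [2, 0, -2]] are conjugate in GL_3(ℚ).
Two matrices over a field are similar if and only if they have the same invariant factors.

Both A and B have characteristic polynomial (x - 6)^2(x - 4) and minimal polynomial (x - 6)^2(x - 4). Computing further, both have invariant factors (x - 6)^2(x - 4). Hence A and B are similar.

Yes.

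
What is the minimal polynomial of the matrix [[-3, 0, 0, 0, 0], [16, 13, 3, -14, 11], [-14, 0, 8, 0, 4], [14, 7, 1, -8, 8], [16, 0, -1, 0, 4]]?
The characteristic polynomial factors as (x - 6)^3(x + 1)(x + 3). The minimal polynomial is ∏(x - λ)^{k_λ} where k_λ is the size of the largest Jordan block at λ.

For λ = -3: rank(A + 3I) = 4, and the largest Jordan block has size 1 (the smallest k with rank((A + 3I)^k) = rank((A + 3I)^(k+1))).
For λ = -1: rank(A + I) = 4, and the largest Jordan block has size 1 (the smallest k with rank((A + I)^k) = rank((A + I)^(k+1))).
For λ = 6: rank(A - 6I) = 4, and the largest Jordan block has size 3 (the smallest k with rank((A - 6I)^k) = rank((A - 6I)^(k+1))).

So m_A(x) = (x - 6)^3(x + 1)(x + 3).

m_A(x) = (x - 6)^3(x + 1)(x + 3)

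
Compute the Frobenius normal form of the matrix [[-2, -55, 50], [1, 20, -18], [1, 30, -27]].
R = [[0, 0, 5], [1, 0, -19], [0, 1, -9]]

The invariant factors of A (the non-unit diagonal entries of the Smith normal form of xI - A over ℚ[x]) are (x + 5)(x^2 + 4x - 1), each dividing the next. The characteristic polynomial is their product, (x + 5)(x^2 + 4x - 1).

The rational canonical form is the block-diagonal matrix of companion matrices C(f_i):
R = [[0, 0, 5], [1, 0, -19], [0, 1, -9]].

Note the characteristic polynomial does not split into linear factors over ℚ, so A has no Jordan form over ℚ; the rational canonical form exists over any field.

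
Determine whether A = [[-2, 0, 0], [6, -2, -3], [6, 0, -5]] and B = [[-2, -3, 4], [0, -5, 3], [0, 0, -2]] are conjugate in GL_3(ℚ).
Both have characteristic polynomial (x + 2)^2(x + 5), but the minimal polynomial of A is (x + 2)(x + 5) while the minimal polynomial of B is (x + 2)^2(x + 5). The minimal polynomial is a similarity invariant, so A and B are not similar.

No.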